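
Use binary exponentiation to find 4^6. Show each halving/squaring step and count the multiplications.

Computing 4^6 by squaring (build up from 4^1; each line after the first costs one multiplication):

4^1 = 4
4^2 = (4^1)^2 = 4^2 = 16
4^3 = 4 * 4^2 = 4 * 16 = 64
4^6 = (4^3)^2 = 64^2 = 4096

Result: 4096
Multiplications needed: 3 (3 lines after 4^1)

4^6 = 4096. Using exponentiation by squaring, this requires 3 multiplications. The key idea: if the exponent is even, square the half-power; if odd, multiply by the base once.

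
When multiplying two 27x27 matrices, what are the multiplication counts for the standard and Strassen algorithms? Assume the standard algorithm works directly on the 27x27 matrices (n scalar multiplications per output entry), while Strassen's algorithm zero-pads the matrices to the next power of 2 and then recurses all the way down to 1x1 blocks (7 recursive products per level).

Matrix multiplication for 27x27 matrices:

Strassen's algorithm requires power-of-2 dimensions. Pad 27x27 to 32x32 (next power of 2).

Standard algorithm: 27^3 = 19683 multiplications
Strassen's algorithm: 7^(log2(32)) = 7^5 = 16807 multiplications
Savings: 19683 - 16807 = 2876 multiplications

Standard: 19683 multiplications (27^3). Strassen: 16807 multiplications (7^5, after padding to 32x32). Strassen reduces 8 recursive multiplications to 7 at each level.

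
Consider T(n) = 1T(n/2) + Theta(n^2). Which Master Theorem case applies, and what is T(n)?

Master Theorem for T(n) = 1T(n/2) + O(n^2):

a = 1, b = 2, c = 2
log_b(a) = log_2(1) = 0.0000

Case 3: c = 2 > log_2(1) = 0.0000
T(n) = O(n^2) = O(n^2)

For T(n) = 1T(n/2) + O(n^2): log_2(1) = 0.0000. This is Case 3 of the Master Theorem (c > log_b(a), work dominated by root), giving O(n^2).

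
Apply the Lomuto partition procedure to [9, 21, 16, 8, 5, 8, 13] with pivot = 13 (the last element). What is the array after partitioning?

Lomuto partition with pivot = 13:

Initial array: [9, 21, 16, 8, 5, 8, 13]

arr[0]=9 <= 13: swap with position 0, array becomes [9, 21, 16, 8, 5, 8, 13]
arr[1]=21 > 13: no swap
arr[2]=16 > 13: no swap
arr[3]=8 <= 13: swap with position 1, array becomes [9, 8, 16, 21, 5, 8, 13]
arr[4]=5 <= 13: swap with position 2, array becomes [9, 8, 5, 21, 16, 8, 13]
arr[5]=8 <= 13: swap with position 3, array becomes [9, 8, 5, 8, 16, 21, 13]

Place pivot at position 4: [9, 8, 5, 8, 13, 21, 16]
Pivot position: 4

After partitioning with pivot 13, the array becomes [9, 8, 5, 8, 13, 21, 16]. The pivot is placed at index 4. All elements to the left of the pivot are <= 13, and all elements to the right are > 13.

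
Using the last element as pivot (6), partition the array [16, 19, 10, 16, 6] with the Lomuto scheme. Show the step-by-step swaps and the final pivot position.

Lomuto partition with pivot = 6:

Initial array: [16, 19, 10, 16, 6]

arr[0]=16 > 6: no swap
arr[1]=19 > 6: no swap
arr[2]=10 > 6: no swap
arr[3]=16 > 6: no swap

Place pivot at position 0: [6, 19, 10, 16, 16]
Pivot position: 0

After partitioning with pivot 6, the array becomes [6, 19, 10, 16, 16]. The pivot is placed at index 0. All elements to the left of the pivot are <= 6, and all elements to the right are > 6.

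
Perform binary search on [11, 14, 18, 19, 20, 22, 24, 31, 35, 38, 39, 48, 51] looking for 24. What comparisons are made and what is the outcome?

Binary search for 24 in [11, 14, 18, 19, 20, 22, 24, 31, 35, 38, 39, 48, 51]:

lo=0, hi=12, mid=6, arr[mid]=24 -> Found target at index 6!

Binary search finds 24 at index 6 after 1 comparisons. The search repeatedly halves the search space by comparing with the middle element.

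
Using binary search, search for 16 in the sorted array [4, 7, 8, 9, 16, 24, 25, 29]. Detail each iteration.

Binary search for 16 in [4, 7, 8, 9, 16, 24, 25, 29]:

lo=0, hi=7, mid=3, arr[mid]=9 -> 9 < 16, search right half
lo=4, hi=7, mid=5, arr[mid]=24 -> 24 > 16, search left half
lo=4, hi=4, mid=4, arr[mid]=16 -> Found target at index 4!

Binary search finds 16 at index 4 after 3 comparisons. The search repeatedly halves the search space by comparing with the middle element.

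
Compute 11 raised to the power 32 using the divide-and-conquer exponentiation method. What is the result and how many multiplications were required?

Computing 11^32 by squaring (build up from 11^1; each line after the first costs one multiplication):

11^1 = 11
11^2 = (11^1)^2 = 11^2 = 121
11^4 = (11^2)^2 = 121^2 = 14641
11^8 = (11^4)^2 = 14641^2 = 214358881
11^16 = (11^8)^2 = 214358881^2 = 45949729863572161
11^32 = (11^16)^2 = 45949729863572161^2 = 2111377674535255285545615254209921

Result: 2111377674535255285545615254209921
Multiplications needed: 5 (5 lines after 11^1)

11^32 = 2111377674535255285545615254209921. Using exponentiation by squaring, this requires 5 multiplications. The key idea: if the exponent is even, square the half-power; if odd, multiply by the base once.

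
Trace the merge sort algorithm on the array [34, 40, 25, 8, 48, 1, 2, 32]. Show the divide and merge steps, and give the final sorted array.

Merge sort trace:

Split: [34, 40, 25, 8, 48, 1, 2, 32] -> [34, 40, 25, 8] and [48, 1, 2, 32]
  Split: [34, 40, 25, 8] -> [34, 40] and [25, 8]
    Split: [34, 40] -> [34] and [40]
    Merge: [34] + [40] -> [34, 40]
    Split: [25, 8] -> [25] and [8]
    Merge: [25] + [8] -> [8, 25]
  Merge: [34, 40] + [8, 25] -> [8, 25, 34, 40]
  Split: [48, 1, 2, 32] -> [48, 1] and [2, 32]
    Split: [48, 1] -> [48] and [1]
    Merge: [48] + [1] -> [1, 48]
    Split: [2, 32] -> [2] and [32]
    Merge: [2] + [32] -> [2, 32]
  Merge: [1, 48] + [2, 32] -> [1, 2, 32, 48]
Merge: [8, 25, 34, 40] + [1, 2, 32, 48] -> [1, 2, 8, 25, 32, 34, 40, 48]

Final sorted array: [1, 2, 8, 25, 32, 34, 40, 48]

The merge sort proceeds by recursively splitting the array and merging sorted halves.
After all merges, the sorted array is [1, 2, 8, 25, 32, 34, 40, 48].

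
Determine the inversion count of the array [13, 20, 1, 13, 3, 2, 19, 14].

Finding inversions in [13, 20, 1, 13, 3, 2, 19, 14]:

(0, 2): arr[0]=13 > arr[2]=1
(0, 4): arr[0]=13 > arr[4]=3
(0, 5): arr[0]=13 > arr[5]=2
(1, 2): arr[1]=20 > arr[2]=1
(1, 3): arr[1]=20 > arr[3]=13
(1, 4): arr[1]=20 > arr[4]=3
(1, 5): arr[1]=20 > arr[5]=2
(1, 6): arr[1]=20 > arr[6]=19
(1, 7): arr[1]=20 > arr[7]=14
(3, 4): arr[3]=13 > arr[4]=3
(3, 5): arr[3]=13 > arr[5]=2
(4, 5): arr[4]=3 > arr[5]=2
(6, 7): arr[6]=19 > arr[7]=14

Total inversions: 13

The array has 13 inversion(s): (0,2), (0,4), (0,5), (1,2), (1,3), (1,4), (1,5), (1,6), (1,7), (3,4), (3,5), (4,5), (6,7). Each pair (i,j) satisfies i < j and arr[i] > arr[j].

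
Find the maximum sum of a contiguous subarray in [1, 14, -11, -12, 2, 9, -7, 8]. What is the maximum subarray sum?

Using Kadane's algorithm on [1, 14, -11, -12, 2, 9, -7, 8]:

Scanning through the array:
Position 1 (value 14): max_ending_here = 15, max_so_far = 15
Position 2 (value -11): max_ending_here = 4, max_so_far = 15
Position 3 (value -12): max_ending_here = -8, max_so_far = 15
Position 4 (value 2): max_ending_here = 2, max_so_far = 15
Position 5 (value 9): max_ending_here = 11, max_so_far = 15
Position 6 (value -7): max_ending_here = 4, max_so_far = 15
Position 7 (value 8): max_ending_here = 12, max_so_far = 15

Maximum subarray: [1, 14]
Maximum sum: 15

The maximum subarray is [1, 14] with sum 15. This subarray runs from index 0 to index 1.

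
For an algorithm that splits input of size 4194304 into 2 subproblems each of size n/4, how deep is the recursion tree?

For divide and conquer with division factor 4:

Problem sizes at each level:
Level 0: 4194304
Level 1: 1048576
Level 2: 262144
Level 3: 65536
Level 4: 16384
Level 5: 4096
Level 6: 1024
Level 7: 256
Level 8: 64
Level 9: 16
Level 10: 4
Level 11: 1

The root is level 0 and the size-1 base case is level 11 (the tree spans levels 0 through 11, i.e. 12 levels counting the root), so the depth is the number of divisions: log_4(4194304) = 11

The recursion tree depth is log_4(4194304) = 11. At each level, the problem size is divided by 4, so it takes 11 divisions to reduce to a base case of size 1. The algorithm makes 2 recursive calls at each level.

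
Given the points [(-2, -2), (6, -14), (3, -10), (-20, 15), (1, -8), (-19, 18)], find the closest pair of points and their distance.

Computing all pairwise distances among 6 points:

d((-2, -2), (6, -14)) = 14.4222
d((-2, -2), (3, -10)) = 9.434
d((-2, -2), (-20, 15)) = 24.7588
d((-2, -2), (1, -8)) = 6.7082
d((-2, -2), (-19, 18)) = 26.2488
d((6, -14), (3, -10)) = 5.0
d((6, -14), (-20, 15)) = 38.9487
d((6, -14), (1, -8)) = 7.8102
d((6, -14), (-19, 18)) = 40.6079
d((3, -10), (-20, 15)) = 33.9706
d((3, -10), (1, -8)) = 2.8284 <-- minimum
d((3, -10), (-19, 18)) = 35.609
d((-20, 15), (1, -8)) = 31.1448
d((-20, 15), (-19, 18)) = 3.1623
d((1, -8), (-19, 18)) = 32.8024

Closest pair: (3, -10) and (1, -8) with distance 2.8284

The closest pair is (3, -10) and (1, -8) with Euclidean distance 2.8284. For 6 points, brute-force pairwise comparison is shown above. For large n, the divide-and-conquer algorithm (sort by x, recurse on halves, check the dividing strip) achieves O(n log n).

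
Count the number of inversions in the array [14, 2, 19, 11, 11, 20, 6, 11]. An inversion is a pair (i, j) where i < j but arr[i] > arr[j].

Finding inversions in [14, 2, 19, 11, 11, 20, 6, 11]:

(0, 1): arr[0]=14 > arr[1]=2
(0, 3): arr[0]=14 > arr[3]=11
(0, 4): arr[0]=14 > arr[4]=11
(0, 6): arr[0]=14 > arr[6]=6
(0, 7): arr[0]=14 > arr[7]=11
(2, 3): arr[2]=19 > arr[3]=11
(2, 4): arr[2]=19 > arr[4]=11
(2, 6): arr[2]=19 > arr[6]=6
(2, 7): arr[2]=19 > arr[7]=11
(3, 6): arr[3]=11 > arr[6]=6
(4, 6): arr[4]=11 > arr[6]=6
(5, 6): arr[5]=20 > arr[6]=6
(5, 7): arr[5]=20 > arr[7]=11

Total inversions: 13

The array has 13 inversion(s): (0,1), (0,3), (0,4), (0,6), (0,7), (2,3), (2,4), (2,6), (2,7), (3,6), (4,6), (5,6), (5,7). Each pair (i,j) satisfies i < j and arr[i] > arr[j].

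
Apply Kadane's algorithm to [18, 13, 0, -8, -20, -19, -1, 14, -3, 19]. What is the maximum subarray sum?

Using Kadane's algorithm on [18, 13, 0, -8, -20, -19, -1, 14, -3, 19]:

Scanning through the array:
Position 1 (value 13): max_ending_here = 31, max_so_far = 31
Position 2 (value 0): max_ending_here = 31, max_so_far = 31
Position 3 (value -8): max_ending_here = 23, max_so_far = 31
Position 4 (value -20): max_ending_here = 3, max_so_far = 31
Position 5 (value -19): max_ending_here = -16, max_so_far = 31
Position 6 (value -1): max_ending_here = -1, max_so_far = 31
Position 7 (value 14): max_ending_here = 14, max_so_far = 31
Position 8 (value -3): max_ending_here = 11, max_so_far = 31
Position 9 (value 19): max_ending_here = 30, max_so_far = 31

Maximum subarray: [18, 13]
Maximum sum: 31

The maximum subarray is [18, 13] with sum 31. This subarray runs from index 0 to index 1.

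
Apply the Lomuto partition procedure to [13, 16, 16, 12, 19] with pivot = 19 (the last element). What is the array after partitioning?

Lomuto partition with pivot = 19:

Initial array: [13, 16, 16, 12, 19]

arr[0]=13 <= 19: swap with position 0, array becomes [13, 16, 16, 12, 19]
arr[1]=16 <= 19: swap with position 1, array becomes [13, 16, 16, 12, 19]
arr[2]=16 <= 19: swap with position 2, array becomes [13, 16, 16, 12, 19]
arr[3]=12 <= 19: swap with position 3, array becomes [13, 16, 16, 12, 19]

Place pivot at position 4: [13, 16, 16, 12, 19]
Pivot position: 4

After partitioning with pivot 19, the array becomes [13, 16, 16, 12, 19]. The pivot is placed at index 4. All elements to the left of the pivot are <= 19, and all elements to the right are > 19.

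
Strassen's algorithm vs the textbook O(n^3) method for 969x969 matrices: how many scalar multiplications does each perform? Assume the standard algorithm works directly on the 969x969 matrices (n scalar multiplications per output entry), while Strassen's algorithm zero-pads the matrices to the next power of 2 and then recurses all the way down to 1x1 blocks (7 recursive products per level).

Matrix multiplication for 969x969 matrices:

Strassen's algorithm requires power-of-2 dimensions. Pad 969x969 to 1024x1024 (next power of 2).

Standard algorithm: 969^3 = 909853209 multiplications
Strassen's algorithm: 7^(log2(1024)) = 7^10 = 282475249 multiplications
Savings: 909853209 - 282475249 = 627377960 multiplications

Standard: 909853209 multiplications (969^3). Strassen: 282475249 multiplications (7^10, after padding to 1024x1024). Strassen reduces 8 recursive multiplications to 7 at each level.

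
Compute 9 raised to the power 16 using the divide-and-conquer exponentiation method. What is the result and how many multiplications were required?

Computing 9^16 by squaring (build up from 9^1; each line after the first costs one multiplication):

9^1 = 9
9^2 = (9^1)^2 = 9^2 = 81
9^4 = (9^2)^2 = 81^2 = 6561
9^8 = (9^4)^2 = 6561^2 = 43046721
9^16 = (9^8)^2 = 43046721^2 = 1853020188851841

Result: 1853020188851841
Multiplications needed: 4 (4 lines after 9^1)

9^16 = 1853020188851841. Using exponentiation by squaring, this requires 4 multiplications. The key idea: if the exponent is even, square the half-power; if odd, multiply by the base once.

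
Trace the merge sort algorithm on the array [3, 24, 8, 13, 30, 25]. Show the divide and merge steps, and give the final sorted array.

Merge sort trace:

Split: [3, 24, 8, 13, 30, 25] -> [3, 24, 8] and [13, 30, 25]
  Split: [3, 24, 8] -> [3] and [24, 8]
    Split: [24, 8] -> [24] and [8]
    Merge: [24] + [8] -> [8, 24]
  Merge: [3] + [8, 24] -> [3, 8, 24]
  Split: [13, 30, 25] -> [13] and [30, 25]
    Split: [30, 25] -> [30] and [25]
    Merge: [30] + [25] -> [25, 30]
  Merge: [13] + [25, 30] -> [13, 25, 30]
Merge: [3, 8, 24] + [13, 25, 30] -> [3, 8, 13, 24, 25, 30]

Final sorted array: [3, 8, 13, 24, 25, 30]

The merge sort proceeds by recursively splitting the array and merging sorted halves.
After all merges, the sorted array is [3, 8, 13, 24, 25, 30].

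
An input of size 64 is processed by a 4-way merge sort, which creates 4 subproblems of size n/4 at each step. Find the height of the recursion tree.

For divide and conquer with division factor 4:

Problem sizes at each level:
Level 0: 64
Level 1: 16
Level 2: 4
Level 3: 1

The root is level 0 and the size-1 base case is level 3 (the tree spans levels 0 through 3, i.e. 4 levels counting the root), so the depth is the number of divisions: log_4(64) = 3

The recursion tree depth is log_4(64) = 3. At each level, the problem size is divided by 4, so it takes 3 divisions to reduce to a base case of size 1. The algorithm makes 4 recursive calls at each level.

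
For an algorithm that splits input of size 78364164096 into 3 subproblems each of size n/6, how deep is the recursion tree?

For divide and conquer with division factor 6:

Problem sizes at each level:
Level 0: 78364164096
Level 1: 13060694016
Level 2: 2176782336
Level 3: 362797056
Level 4: 60466176
Level 5: 10077696
Level 6: 1679616
Level 7: 279936
Level 8: 46656
Level 9: 7776
Level 10: 1296
Level 11: 216
Level 12: 36
Level 13: 6
Level 14: 1

The root is level 0 and the size-1 base case is level 14 (the tree spans levels 0 through 14, i.e. 15 levels counting the root), so the depth is the number of divisions: log_6(78364164096) = 14

The recursion tree depth is log_6(78364164096) = 14. At each level, the problem size is divided by 6, so it takes 14 divisions to reduce to a base case of size 1. The algorithm makes 3 recursive calls at each level.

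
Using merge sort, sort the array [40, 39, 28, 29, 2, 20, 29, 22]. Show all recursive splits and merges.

Merge sort trace:

Split: [40, 39, 28, 29, 2, 20, 29, 22] -> [40, 39, 28, 29] and [2, 20, 29, 22]
  Split: [40, 39, 28, 29] -> [40, 39] and [28, 29]
    Split: [40, 39] -> [40] and [39]
    Merge: [40] + [39] -> [39, 40]
    Split: [28, 29] -> [28] and [29]
    Merge: [28] + [29] -> [28, 29]
  Merge: [39, 40] + [28, 29] -> [28, 29, 39, 40]
  Split: [2, 20, 29, 22] -> [2, 20] and [29, 22]
    Split: [2, 20] -> [2] and [20]
    Merge: [2] + [20] -> [2, 20]
    Split: [29, 22] -> [29] and [22]
    Merge: [29] + [22] -> [22, 29]
  Merge: [2, 20] + [22, 29] -> [2, 20, 22, 29]
Merge: [28, 29, 39, 40] + [2, 20, 22, 29] -> [2, 20, 22, 28, 29, 29, 39, 40]

Final sorted array: [2, 20, 22, 28, 29, 29, 39, 40]

The merge sort proceeds by recursively splitting the array and merging sorted halves.
After all merges, the sorted array is [2, 20, 22, 28, 29, 29, 39, 40].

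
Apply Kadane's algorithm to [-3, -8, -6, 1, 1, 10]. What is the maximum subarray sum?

Using Kadane's algorithm on [-3, -8, -6, 1, 1, 10]:

Scanning through the array:
Position 1 (value -8): max_ending_here = -8, max_so_far = -3
Position 2 (value -6): max_ending_here = -6, max_so_far = -3
Position 3 (value 1): max_ending_here = 1, max_so_far = 1
Position 4 (value 1): max_ending_here = 2, max_so_far = 2
Position 5 (value 10): max_ending_here = 12, max_so_far = 12

Maximum subarray: [1, 1, 10]
Maximum sum: 12

The maximum subarray is [1, 1, 10] with sum 12. This subarray runs from index 3 to index 5.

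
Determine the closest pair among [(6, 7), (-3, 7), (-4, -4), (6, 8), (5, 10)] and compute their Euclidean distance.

Computing all pairwise distances among 5 points:

d((6, 7), (-3, 7)) = 9.0
d((6, 7), (-4, -4)) = 14.8661
d((6, 7), (6, 8)) = 1.0 <-- minimum
d((6, 7), (5, 10)) = 3.1623
d((-3, 7), (-4, -4)) = 11.0454
d((-3, 7), (6, 8)) = 9.0554
d((-3, 7), (5, 10)) = 8.544
d((-4, -4), (6, 8)) = 15.6205
d((-4, -4), (5, 10)) = 16.6433
d((6, 8), (5, 10)) = 2.2361

Closest pair: (6, 7) and (6, 8) with distance 1.0

The closest pair is (6, 7) and (6, 8) with Euclidean distance 1.0. For 5 points, brute-force pairwise comparison is shown above. For large n, the divide-and-conquer algorithm (sort by x, recurse on halves, check the dividing strip) achieves O(n log n).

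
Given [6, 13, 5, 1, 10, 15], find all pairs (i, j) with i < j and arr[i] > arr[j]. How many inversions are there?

Finding inversions in [6, 13, 5, 1, 10, 15]:

(0, 2): arr[0]=6 > arr[2]=5
(0, 3): arr[0]=6 > arr[3]=1
(1, 2): arr[1]=13 > arr[2]=5
(1, 3): arr[1]=13 > arr[3]=1
(1, 4): arr[1]=13 > arr[4]=10
(2, 3): arr[2]=5 > arr[3]=1

Total inversions: 6

The array has 6 inversion(s): (0,2), (0,3), (1,2), (1,3), (1,4), (2,3). Each pair (i,j) satisfies i < j and arr[i] > arr[j].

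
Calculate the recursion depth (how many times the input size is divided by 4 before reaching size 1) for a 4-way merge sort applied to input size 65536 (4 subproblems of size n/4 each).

For divide and conquer with division factor 4:

Problem sizes at each level:
Level 0: 65536
Level 1: 16384
Level 2: 4096
Level 3: 1024
Level 4: 256
Level 5: 64
Level 6: 16
Level 7: 4
Level 8: 1

The root is level 0 and the size-1 base case is level 8 (the tree spans levels 0 through 8, i.e. 9 levels counting the root), so the depth is the number of divisions: log_4(65536) = 8

The recursion tree depth is log_4(65536) = 8. At each level, the problem size is divided by 4, so it takes 8 divisions to reduce to a base case of size 1. The algorithm makes 4 recursive calls at each level.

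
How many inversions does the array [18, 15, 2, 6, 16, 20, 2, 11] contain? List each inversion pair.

Finding inversions in [18, 15, 2, 6, 16, 20, 2, 11]:

(0, 1): arr[0]=18 > arr[1]=15
(0, 2): arr[0]=18 > arr[2]=2
(0, 3): arr[0]=18 > arr[3]=6
(0, 4): arr[0]=18 > arr[4]=16
(0, 6): arr[0]=18 > arr[6]=2
(0, 7): arr[0]=18 > arr[7]=11
(1, 2): arr[1]=15 > arr[2]=2
(1, 3): arr[1]=15 > arr[3]=6
(1, 6): arr[1]=15 > arr[6]=2
(1, 7): arr[1]=15 > arr[7]=11
(3, 6): arr[3]=6 > arr[6]=2
(4, 6): arr[4]=16 > arr[6]=2
(4, 7): arr[4]=16 > arr[7]=11
(5, 6): arr[5]=20 > arr[6]=2
(5, 7): arr[5]=20 > arr[7]=11

Total inversions: 15

The array has 15 inversion(s): (0,1), (0,2), (0,3), (0,4), (0,6), (0,7), (1,2), (1,3), (1,6), (1,7), (3,6), (4,6), (4,7), (5,6), (5,7). Each pair (i,j) satisfies i < j and arr[i] > arr[j].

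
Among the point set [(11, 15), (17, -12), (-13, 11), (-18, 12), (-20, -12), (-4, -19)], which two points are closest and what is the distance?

Computing all pairwise distances among 6 points:

d((11, 15), (17, -12)) = 27.6586
d((11, 15), (-13, 11)) = 24.3311
d((11, 15), (-18, 12)) = 29.1548
d((11, 15), (-20, -12)) = 41.1096
d((11, 15), (-4, -19)) = 37.1618
d((17, -12), (-13, 11)) = 37.8021
d((17, -12), (-18, 12)) = 42.4382
d((17, -12), (-20, -12)) = 37.0
d((17, -12), (-4, -19)) = 22.1359
d((-13, 11), (-18, 12)) = 5.099 <-- minimum
d((-13, 11), (-20, -12)) = 24.0416
d((-13, 11), (-4, -19)) = 31.3209
d((-18, 12), (-20, -12)) = 24.0832
d((-18, 12), (-4, -19)) = 34.0147
d((-20, -12), (-4, -19)) = 17.4642

Closest pair: (-13, 11) and (-18, 12) with distance 5.099

The closest pair is (-13, 11) and (-18, 12) with Euclidean distance 5.099. For 6 points, brute-force pairwise comparison is shown above. For large n, the divide-and-conquer algorithm (sort by x, recurse on halves, check the dividing strip) achieves O(n log n).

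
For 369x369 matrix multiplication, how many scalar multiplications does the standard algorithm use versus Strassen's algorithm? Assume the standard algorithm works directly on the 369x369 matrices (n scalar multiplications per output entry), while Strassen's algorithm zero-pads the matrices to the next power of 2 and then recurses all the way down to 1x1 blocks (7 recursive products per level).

Matrix multiplication for 369x369 matrices:

Strassen's algorithm requires power-of-2 dimensions. Pad 369x369 to 512x512 (next power of 2).

Standard algorithm: 369^3 = 50243409 multiplications
Strassen's algorithm: 7^(log2(512)) = 7^9 = 40353607 multiplications
Savings: 50243409 - 40353607 = 9889802 multiplications

Standard: 50243409 multiplications (369^3). Strassen: 40353607 multiplications (7^9, after padding to 512x512). Strassen reduces 8 recursive multiplications to 7 at each level.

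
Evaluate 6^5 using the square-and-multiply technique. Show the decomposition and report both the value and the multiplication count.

Computing 6^5 by squaring (build up from 6^1; each line after the first costs one multiplication):

6^1 = 6
6^2 = (6^1)^2 = 6^2 = 36
6^4 = (6^2)^2 = 36^2 = 1296
6^5 = 6 * 6^4 = 6 * 1296 = 7776

Result: 7776
Multiplications needed: 3 (3 lines after 6^1)

6^5 = 7776. Using exponentiation by squaring, this requires 3 multiplications. The key idea: if the exponent is even, square the half-power; if odd, multiply by the base once.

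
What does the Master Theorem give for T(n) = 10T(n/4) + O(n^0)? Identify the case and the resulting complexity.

Master Theorem for T(n) = 10T(n/4) + O(n^0):

a = 10, b = 4, c = 0
log_b(a) = log_4(10) = 1.6610

Case 1: c = 0 < log_4(10) = 1.6610
T(n) = O(n^(log_4 10))

For T(n) = 10T(n/4) + O(n^0): log_4(10) = 1.6610. This is Case 1 of the Master Theorem (c < log_b(a), work dominated by leaves), giving O(n^(log_4 10)).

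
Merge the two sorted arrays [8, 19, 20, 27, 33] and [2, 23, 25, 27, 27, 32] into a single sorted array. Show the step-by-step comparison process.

Merging process:

Compare 8 vs 2: take 2 from right. Merged: [2]
Compare 8 vs 23: take 8 from left. Merged: [2, 8]
Compare 19 vs 23: take 19 from left. Merged: [2, 8, 19]
Compare 20 vs 23: take 20 from left. Merged: [2, 8, 19, 20]
Compare 27 vs 23: take 23 from right. Merged: [2, 8, 19, 20, 23]
Compare 27 vs 25: take 25 from right. Merged: [2, 8, 19, 20, 23, 25]
Compare 27 vs 27: take 27 from left. Merged: [2, 8, 19, 20, 23, 25, 27]
Compare 33 vs 27: take 27 from right. Merged: [2, 8, 19, 20, 23, 25, 27, 27]
Compare 33 vs 27: take 27 from right. Merged: [2, 8, 19, 20, 23, 25, 27, 27, 27]
Compare 33 vs 32: take 32 from right. Merged: [2, 8, 19, 20, 23, 25, 27, 27, 27, 32]
Append remaining from left: [33]. Merged: [2, 8, 19, 20, 23, 25, 27, 27, 27, 32, 33]

Final merged array: [2, 8, 19, 20, 23, 25, 27, 27, 27, 32, 33]
Total comparisons: 10

The merged array is [2, 8, 19, 20, 23, 25, 27, 27, 27, 32, 33], requiring 10 comparisons. The merge step runs in O(n) time where n is the total number of elements.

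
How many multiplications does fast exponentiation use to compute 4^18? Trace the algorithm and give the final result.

Computing 4^18 by squaring (build up from 4^1; each line after the first costs one multiplication):

4^1 = 4
4^2 = (4^1)^2 = 4^2 = 16
4^4 = (4^2)^2 = 16^2 = 256
4^8 = (4^4)^2 = 256^2 = 65536
4^9 = 4 * 4^8 = 4 * 65536 = 262144
4^18 = (4^9)^2 = 262144^2 = 68719476736

Result: 68719476736
Multiplications needed: 5 (5 lines after 4^1)

4^18 = 68719476736. Using exponentiation by squaring, this requires 5 multiplications. The key idea: if the exponent is even, square the half-power; if odd, multiply by the base once.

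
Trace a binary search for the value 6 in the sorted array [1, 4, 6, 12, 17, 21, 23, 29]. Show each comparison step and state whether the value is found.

Binary search for 6 in [1, 4, 6, 12, 17, 21, 23, 29]:

lo=0, hi=7, mid=3, arr[mid]=12 -> 12 > 6, search left half
lo=0, hi=2, mid=1, arr[mid]=4 -> 4 < 6, search right half
lo=2, hi=2, mid=2, arr[mid]=6 -> Found target at index 2!

Binary search finds 6 at index 2 after 3 comparisons. The search repeatedly halves the search space by comparing with the middle element.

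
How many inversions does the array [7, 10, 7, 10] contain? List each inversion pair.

Finding inversions in [7, 10, 7, 10]:

(1, 2): arr[1]=10 > arr[2]=7

Total inversions: 1

The array has 1 inversion(s): (1,2). Each pair (i,j) satisfies i < j and arr[i] > arr[j].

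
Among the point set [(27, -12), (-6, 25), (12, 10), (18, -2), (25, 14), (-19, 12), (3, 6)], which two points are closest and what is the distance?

Computing all pairwise distances among 7 points:

d((27, -12), (-6, 25)) = 49.5782
d((27, -12), (12, 10)) = 26.6271
d((27, -12), (18, -2)) = 13.4536
d((27, -12), (25, 14)) = 26.0768
d((27, -12), (-19, 12)) = 51.8845
d((27, -12), (3, 6)) = 30.0
d((-6, 25), (12, 10)) = 23.4307
d((-6, 25), (18, -2)) = 36.1248
d((-6, 25), (25, 14)) = 32.8938
d((-6, 25), (-19, 12)) = 18.3848
d((-6, 25), (3, 6)) = 21.0238
d((12, 10), (18, -2)) = 13.4164
d((12, 10), (25, 14)) = 13.6015
d((12, 10), (-19, 12)) = 31.0644
d((12, 10), (3, 6)) = 9.8489 <-- minimum
d((18, -2), (25, 14)) = 17.4642
d((18, -2), (-19, 12)) = 39.5601
d((18, -2), (3, 6)) = 17.0
d((25, 14), (-19, 12)) = 44.0454
d((25, 14), (3, 6)) = 23.4094
d((-19, 12), (3, 6)) = 22.8035

Closest pair: (12, 10) and (3, 6) with distance 9.8489

The closest pair is (12, 10) and (3, 6) with Euclidean distance 9.8489. For 7 points, brute-force pairwise comparison is shown above. For large n, the divide-and-conquer algorithm (sort by x, recurse on halves, check the dividing strip) achieves O(n log n).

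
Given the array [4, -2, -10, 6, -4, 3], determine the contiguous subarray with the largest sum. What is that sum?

Using Kadane's algorithm on [4, -2, -10, 6, -4, 3]:

Scanning through the array:
Position 1 (value -2): max_ending_here = 2, max_so_far = 4
Position 2 (value -10): max_ending_here = -8, max_so_far = 4
Position 3 (value 6): max_ending_here = 6, max_so_far = 6
Position 4 (value -4): max_ending_here = 2, max_so_far = 6
Position 5 (value 3): max_ending_here = 5, max_so_far = 6

Maximum subarray: [6]
Maximum sum: 6

The maximum subarray is [6] with sum 6. This subarray runs from index 3 to index 3.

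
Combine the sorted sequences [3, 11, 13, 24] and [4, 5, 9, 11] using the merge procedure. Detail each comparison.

Merging process:

Compare 3 vs 4: take 3 from left. Merged: [3]
Compare 11 vs 4: take 4 from right. Merged: [3, 4]
Compare 11 vs 5: take 5 from right. Merged: [3, 4, 5]
Compare 11 vs 9: take 9 from right. Merged: [3, 4, 5, 9]
Compare 11 vs 11: take 11 from left. Merged: [3, 4, 5, 9, 11]
Compare 13 vs 11: take 11 from right. Merged: [3, 4, 5, 9, 11, 11]
Append remaining from left: [13, 24]. Merged: [3, 4, 5, 9, 11, 11, 13, 24]

Final merged array: [3, 4, 5, 9, 11, 11, 13, 24]
Total comparisons: 6

The merged array is [3, 4, 5, 9, 11, 11, 13, 24], requiring 6 comparisons. The merge step runs in O(n) time where n is the total number of elements.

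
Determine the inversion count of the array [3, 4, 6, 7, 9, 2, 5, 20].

Finding inversions in [3, 4, 6, 7, 9, 2, 5, 20]:

(0, 5): arr[0]=3 > arr[5]=2
(1, 5): arr[1]=4 > arr[5]=2
(2, 5): arr[2]=6 > arr[5]=2
(2, 6): arr[2]=6 > arr[6]=5
(3, 5): arr[3]=7 > arr[5]=2
(3, 6): arr[3]=7 > arr[6]=5
(4, 5): arr[4]=9 > arr[5]=2
(4, 6): arr[4]=9 > arr[6]=5

Total inversions: 8

The array has 8 inversion(s): (0,5), (1,5), (2,5), (2,6), (3,5), (3,6), (4,5), (4,6). Each pair (i,j) satisfies i < j and arr[i] > arr[j].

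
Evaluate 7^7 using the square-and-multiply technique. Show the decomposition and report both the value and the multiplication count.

Computing 7^7 by squaring (build up from 7^1; each line after the first costs one multiplication):

7^1 = 7
7^2 = (7^1)^2 = 7^2 = 49
7^3 = 7 * 7^2 = 7 * 49 = 343
7^6 = (7^3)^2 = 343^2 = 117649
7^7 = 7 * 7^6 = 7 * 117649 = 823543

Result: 823543
Multiplications needed: 4 (4 lines after 7^1)

7^7 = 823543. Using exponentiation by squaring, this requires 4 multiplications. The key idea: if the exponent is even, square the half-power; if odd, multiply by the base once.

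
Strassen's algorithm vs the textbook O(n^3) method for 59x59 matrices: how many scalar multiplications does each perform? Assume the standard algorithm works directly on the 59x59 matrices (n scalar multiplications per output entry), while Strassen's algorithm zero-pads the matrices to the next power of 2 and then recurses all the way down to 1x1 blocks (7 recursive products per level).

Matrix multiplication for 59x59 matrices:

Strassen's algorithm requires power-of-2 dimensions. Pad 59x59 to 64x64 (next power of 2).

Standard algorithm: 59^3 = 205379 multiplications
Strassen's algorithm: 7^(log2(64)) = 7^6 = 117649 multiplications
Savings: 205379 - 117649 = 87730 multiplications

Standard: 205379 multiplications (59^3). Strassen: 117649 multiplications (7^6, after padding to 64x64). Strassen reduces 8 recursive multiplications to 7 at each level.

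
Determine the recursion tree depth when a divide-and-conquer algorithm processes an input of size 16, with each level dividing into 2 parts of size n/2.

For divide and conquer with division factor 2:

Problem sizes at each level:
Level 0: 16
Level 1: 8
Level 2: 4
Level 3: 2
Level 4: 1

The root is level 0 and the size-1 base case is level 4 (the tree spans levels 0 through 4, i.e. 5 levels counting the root), so the depth is the number of divisions: log_2(16) = 4

The recursion tree depth is log_2(16) = 4. At each level, the problem size is divided by 2, so it takes 4 divisions to reduce to a base case of size 1. The algorithm makes 2 recursive calls at each level.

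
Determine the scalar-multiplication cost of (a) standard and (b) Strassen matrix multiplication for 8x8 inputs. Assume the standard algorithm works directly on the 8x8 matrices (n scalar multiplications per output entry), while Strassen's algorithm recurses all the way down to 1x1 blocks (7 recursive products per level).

Matrix multiplication for 8x8 matrices:

Standard algorithm: 8^3 = 512 multiplications
Strassen's algorithm: 7^(log2(8)) = 7^3 = 343 multiplications
Savings: 512 - 343 = 169 multiplications

Standard: 512 multiplications (8^3). Strassen: 343 multiplications (7^3). Strassen reduces 8 recursive multiplications to 7 at each level.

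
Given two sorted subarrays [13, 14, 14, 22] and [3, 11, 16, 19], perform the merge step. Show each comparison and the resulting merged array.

Merging process:

Compare 13 vs 3: take 3 from right. Merged: [3]
Compare 13 vs 11: take 11 from right. Merged: [3, 11]
Compare 13 vs 16: take 13 from left. Merged: [3, 11, 13]
Compare 14 vs 16: take 14 from left. Merged: [3, 11, 13, 14]
Compare 14 vs 16: take 14 from left. Merged: [3, 11, 13, 14, 14]
Compare 22 vs 16: take 16 from right. Merged: [3, 11, 13, 14, 14, 16]
Compare 22 vs 19: take 19 from right. Merged: [3, 11, 13, 14, 14, 16, 19]
Append remaining from left: [22]. Merged: [3, 11, 13, 14, 14, 16, 19, 22]

Final merged array: [3, 11, 13, 14, 14, 16, 19, 22]
Total comparisons: 7

The merged array is [3, 11, 13, 14, 14, 16, 19, 22], requiring 7 comparisons. The merge step runs in O(n) time where n is the total number of elements.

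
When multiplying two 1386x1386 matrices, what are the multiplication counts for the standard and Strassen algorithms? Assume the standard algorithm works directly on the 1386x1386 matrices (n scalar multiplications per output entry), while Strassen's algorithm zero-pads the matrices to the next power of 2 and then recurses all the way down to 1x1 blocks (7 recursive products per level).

Matrix multiplication for 1386x1386 matrices:

Strassen's algorithm requires power-of-2 dimensions. Pad 1386x1386 to 2048x2048 (next power of 2).

Standard algorithm: 1386^3 = 2662500456 multiplications
Strassen's algorithm: 7^(log2(2048)) = 7^11 = 1977326743 multiplications
Savings: 2662500456 - 1977326743 = 685173713 multiplications

Standard: 2662500456 multiplications (1386^3). Strassen: 1977326743 multiplications (7^11, after padding to 2048x2048). Strassen reduces 8 recursive multiplications to 7 at each level.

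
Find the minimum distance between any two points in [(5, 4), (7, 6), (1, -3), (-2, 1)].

Computing all pairwise distances among 4 points:

d((5, 4), (7, 6)) = 2.8284 <-- minimum
d((5, 4), (1, -3)) = 8.0623
d((5, 4), (-2, 1)) = 7.6158
d((7, 6), (1, -3)) = 10.8167
d((7, 6), (-2, 1)) = 10.2956
d((1, -3), (-2, 1)) = 5.0

Closest pair: (5, 4) and (7, 6) with distance 2.8284

The closest pair is (5, 4) and (7, 6) with Euclidean distance 2.8284. For 4 points, brute-force pairwise comparison is shown above. For large n, the divide-and-conquer algorithm (sort by x, recurse on halves, check the dividing strip) achieves O(n log n).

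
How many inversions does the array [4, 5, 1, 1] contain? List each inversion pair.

Finding inversions in [4, 5, 1, 1]:

(0, 2): arr[0]=4 > arr[2]=1
(0, 3): arr[0]=4 > arr[3]=1
(1, 2): arr[1]=5 > arr[2]=1
(1, 3): arr[1]=5 > arr[3]=1

Total inversions: 4

The array has 4 inversion(s): (0,2), (0,3), (1,2), (1,3). Each pair (i,j) satisfies i < j and arr[i] > arr[j].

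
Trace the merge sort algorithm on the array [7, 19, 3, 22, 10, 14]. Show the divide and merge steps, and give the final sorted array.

Merge sort trace:

Split: [7, 19, 3, 22, 10, 14] -> [7, 19, 3] and [22, 10, 14]
  Split: [7, 19, 3] -> [7] and [19, 3]
    Split: [19, 3] -> [19] and [3]
    Merge: [19] + [3] -> [3, 19]
  Merge: [7] + [3, 19] -> [3, 7, 19]
  Split: [22, 10, 14] -> [22] and [10, 14]
    Split: [10, 14] -> [10] and [14]
    Merge: [10] + [14] -> [10, 14]
  Merge: [22] + [10, 14] -> [10, 14, 22]
Merge: [3, 7, 19] + [10, 14, 22] -> [3, 7, 10, 14, 19, 22]

Final sorted array: [3, 7, 10, 14, 19, 22]

The merge sort proceeds by recursively splitting the array and merging sorted halves.
After all merges, the sorted array is [3, 7, 10, 14, 19, 22].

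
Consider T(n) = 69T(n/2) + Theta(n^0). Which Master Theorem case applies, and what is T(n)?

Master Theorem for T(n) = 69T(n/2) + O(n^0):

a = 69, b = 2, c = 0
log_b(a) = log_2(69) = 6.1085

Case 1: c = 0 < log_2(69) = 6.1085
T(n) = O(n^(log_2 69))

For T(n) = 69T(n/2) + O(n^0): log_2(69) = 6.1085. This is Case 1 of the Master Theorem (c < log_b(a), work dominated by leaves), giving O(n^(log_2 69)).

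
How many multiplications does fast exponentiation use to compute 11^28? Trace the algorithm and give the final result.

Computing 11^28 by squaring (build up from 11^1; each line after the first costs one multiplication):

11^1 = 11
11^2 = (11^1)^2 = 11^2 = 121
11^3 = 11 * 11^2 = 11 * 121 = 1331
11^6 = (11^3)^2 = 1331^2 = 1771561
11^7 = 11 * 11^6 = 11 * 1771561 = 19487171
11^14 = (11^7)^2 = 19487171^2 = 379749833583241
11^28 = (11^14)^2 = 379749833583241^2 = 144209936106499234037676064081

Result: 144209936106499234037676064081
Multiplications needed: 6 (6 lines after 11^1)

11^28 = 144209936106499234037676064081. Using exponentiation by squaring, this requires 6 multiplications. The key idea: if the exponent is even, square the half-power; if odd, multiply by the base once.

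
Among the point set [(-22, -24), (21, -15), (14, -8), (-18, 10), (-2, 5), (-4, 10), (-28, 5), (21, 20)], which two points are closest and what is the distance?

Computing all pairwise distances among 8 points:

d((-22, -24), (21, -15)) = 43.9318
d((-22, -24), (14, -8)) = 39.3954
d((-22, -24), (-18, 10)) = 34.2345
d((-22, -24), (-2, 5)) = 35.2278
d((-22, -24), (-4, 10)) = 38.4708
d((-22, -24), (-28, 5)) = 29.6142
d((-22, -24), (21, 20)) = 61.5224
d((21, -15), (14, -8)) = 9.8995
d((21, -15), (-18, 10)) = 46.3249
d((21, -15), (-2, 5)) = 30.4795
d((21, -15), (-4, 10)) = 35.3553
d((21, -15), (-28, 5)) = 52.9245
d((21, -15), (21, 20)) = 35.0
d((14, -8), (-18, 10)) = 36.7151
d((14, -8), (-2, 5)) = 20.6155
d((14, -8), (-4, 10)) = 25.4558
d((14, -8), (-28, 5)) = 43.9659
d((14, -8), (21, 20)) = 28.8617
d((-18, 10), (-2, 5)) = 16.7631
d((-18, 10), (-4, 10)) = 14.0
d((-18, 10), (-28, 5)) = 11.1803
d((-18, 10), (21, 20)) = 40.2616
d((-2, 5), (-4, 10)) = 5.3852 <-- minimum
d((-2, 5), (-28, 5)) = 26.0
d((-2, 5), (21, 20)) = 27.4591
d((-4, 10), (-28, 5)) = 24.5153
d((-4, 10), (21, 20)) = 26.9258
d((-28, 5), (21, 20)) = 51.2445

Closest pair: (-2, 5) and (-4, 10) with distance 5.3852

The closest pair is (-2, 5) and (-4, 10) with Euclidean distance 5.3852. For 8 points, brute-force pairwise comparison is shown above. For large n, the divide-and-conquer algorithm (sort by x, recurse on halves, check the dividing strip) achieves O(n log n).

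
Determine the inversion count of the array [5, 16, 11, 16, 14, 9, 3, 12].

Finding inversions in [5, 16, 11, 16, 14, 9, 3, 12]:

(0, 6): arr[0]=5 > arr[6]=3
(1, 2): arr[1]=16 > arr[2]=11
(1, 4): arr[1]=16 > arr[4]=14
(1, 5): arr[1]=16 > arr[5]=9
(1, 6): arr[1]=16 > arr[6]=3
(1, 7): arr[1]=16 > arr[7]=12
(2, 5): arr[2]=11 > arr[5]=9
(2, 6): arr[2]=11 > arr[6]=3
(3, 4): arr[3]=16 > arr[4]=14
(3, 5): arr[3]=16 > arr[5]=9
(3, 6): arr[3]=16 > arr[6]=3
(3, 7): arr[3]=16 > arr[7]=12
(4, 5): arr[4]=14 > arr[5]=9
(4, 6): arr[4]=14 > arr[6]=3
(4, 7): arr[4]=14 > arr[7]=12
(5, 6): arr[5]=9 > arr[6]=3

Total inversions: 16

The array has 16 inversion(s): (0,6), (1,2), (1,4), (1,5), (1,6), (1,7), (2,5), (2,6), (3,4), (3,5), (3,6), (3,7), (4,5), (4,6), (4,7), (5,6). Each pair (i,j) satisfies i < j and arr[i] > arr[j].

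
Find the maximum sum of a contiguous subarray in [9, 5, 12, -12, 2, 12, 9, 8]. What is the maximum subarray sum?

Using Kadane's algorithm on [9, 5, 12, -12, 2, 12, 9, 8]:

Scanning through the array:
Position 1 (value 5): max_ending_here = 14, max_so_far = 14
Position 2 (value 12): max_ending_here = 26, max_so_far = 26
Position 3 (value -12): max_ending_here = 14, max_so_far = 26
Position 4 (value 2): max_ending_here = 16, max_so_far = 26
Position 5 (value 12): max_ending_here = 28, max_so_far = 28
Position 6 (value 9): max_ending_here = 37, max_so_far = 37
Position 7 (value 8): max_ending_here = 45, max_so_far = 45

Maximum subarray: [9, 5, 12, -12, 2, 12, 9, 8]
Maximum sum: 45

The maximum subarray is [9, 5, 12, -12, 2, 12, 9, 8] with sum 45. This subarray runs from index 0 to index 7.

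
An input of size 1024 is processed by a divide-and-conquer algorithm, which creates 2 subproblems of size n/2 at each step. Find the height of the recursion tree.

For divide and conquer with division factor 2:

Problem sizes at each level:
Level 0: 1024
Level 1: 512
Level 2: 256
Level 3: 128
Level 4: 64
Level 5: 32
Level 6: 16
Level 7: 8
Level 8: 4
Level 9: 2
Level 10: 1

The root is level 0 and the size-1 base case is level 10 (the tree spans levels 0 through 10, i.e. 11 levels counting the root), so the depth is the number of divisions: log_2(1024) = 10

The recursion tree depth is log_2(1024) = 10. At each level, the problem size is divided by 2, so it takes 10 divisions to reduce to a base case of size 1. The algorithm makes 2 recursive calls at each level.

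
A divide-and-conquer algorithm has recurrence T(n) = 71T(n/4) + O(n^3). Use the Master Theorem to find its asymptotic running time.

Master Theorem for T(n) = 71T(n/4) + O(n^3):

a = 71, b = 4, c = 3
log_b(a) = log_4(71) = 3.0749

Case 1: c = 3 < log_4(71) = 3.0749
T(n) = O(n^(log_4 71))

For T(n) = 71T(n/4) + O(n^3): log_4(71) = 3.0749. This is Case 1 of the Master Theorem (c < log_b(a), work dominated by leaves), giving O(n^(log_4 71)).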